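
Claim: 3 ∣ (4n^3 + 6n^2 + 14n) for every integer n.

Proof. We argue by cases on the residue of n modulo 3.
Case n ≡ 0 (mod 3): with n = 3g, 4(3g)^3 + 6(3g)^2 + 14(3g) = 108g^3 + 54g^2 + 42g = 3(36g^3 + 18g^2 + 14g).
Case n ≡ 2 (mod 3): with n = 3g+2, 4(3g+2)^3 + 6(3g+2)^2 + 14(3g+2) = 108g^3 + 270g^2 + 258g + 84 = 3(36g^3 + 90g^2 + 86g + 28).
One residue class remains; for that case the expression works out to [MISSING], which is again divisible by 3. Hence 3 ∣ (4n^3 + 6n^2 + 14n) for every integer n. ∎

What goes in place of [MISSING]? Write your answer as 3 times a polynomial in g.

3(36g^3 + 54g^2 + 38g + 8)

Only n ≡ 1 (mod 3) is unaccounted for. Put n = 3g+1:
4(3g+1)^3 + 6(3g+1)^2 + 14(3g+1) expands to 108g^3 + 162g^2 + 114g + 24,
and factoring out 3 leaves 3(36g^3 + 54g^2 + 38g + 8).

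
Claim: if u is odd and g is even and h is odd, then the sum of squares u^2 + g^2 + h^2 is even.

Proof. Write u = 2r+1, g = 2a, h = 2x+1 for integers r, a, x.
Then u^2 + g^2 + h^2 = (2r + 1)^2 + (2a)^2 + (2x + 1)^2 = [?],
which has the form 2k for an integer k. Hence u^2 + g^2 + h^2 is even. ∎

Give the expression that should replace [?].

2(2a^2 + 2r^2 + 2r + 2x^2 + 2x + 1)

Expanding: (2r + 1)^2 + (2a)^2 + (2x + 1)^2 = 4a^2 + 4r^2 + 4r + 4x^2 + 4x + 2.
Every term is even; pulling out the factor of 2 gives 2(2a^2 + 2r^2 + 2r + 2x^2 + 2x + 1).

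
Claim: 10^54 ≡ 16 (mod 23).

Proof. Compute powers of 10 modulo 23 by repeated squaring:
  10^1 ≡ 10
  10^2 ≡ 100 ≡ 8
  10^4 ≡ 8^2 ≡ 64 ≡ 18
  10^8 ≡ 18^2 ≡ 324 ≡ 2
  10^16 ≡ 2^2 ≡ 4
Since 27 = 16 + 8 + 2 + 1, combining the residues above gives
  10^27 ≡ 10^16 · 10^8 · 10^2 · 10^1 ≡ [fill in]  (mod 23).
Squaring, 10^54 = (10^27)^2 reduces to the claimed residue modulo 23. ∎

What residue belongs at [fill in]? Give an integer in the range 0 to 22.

Multiply the listed residues: 4 · 2 · 8 · 10 = 8 → 64 → 640.
Reducing modulo 23: 640 = 27·23 + 19, so 10^27 ≡ 19.

19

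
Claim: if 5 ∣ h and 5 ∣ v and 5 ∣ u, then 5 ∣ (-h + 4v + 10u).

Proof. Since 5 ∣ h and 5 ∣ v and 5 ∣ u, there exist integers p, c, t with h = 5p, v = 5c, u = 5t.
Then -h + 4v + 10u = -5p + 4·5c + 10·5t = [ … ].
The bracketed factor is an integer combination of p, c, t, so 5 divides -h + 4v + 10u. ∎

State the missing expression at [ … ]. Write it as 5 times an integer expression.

5(4c - p + 10t)

Each term has a factor of 5: -5p + 4·5c + 10·5t = 5·(4c - p + 10t).
Since 4c - p + 10t is an integer, 5 ∣ (-h + 4v + 10u).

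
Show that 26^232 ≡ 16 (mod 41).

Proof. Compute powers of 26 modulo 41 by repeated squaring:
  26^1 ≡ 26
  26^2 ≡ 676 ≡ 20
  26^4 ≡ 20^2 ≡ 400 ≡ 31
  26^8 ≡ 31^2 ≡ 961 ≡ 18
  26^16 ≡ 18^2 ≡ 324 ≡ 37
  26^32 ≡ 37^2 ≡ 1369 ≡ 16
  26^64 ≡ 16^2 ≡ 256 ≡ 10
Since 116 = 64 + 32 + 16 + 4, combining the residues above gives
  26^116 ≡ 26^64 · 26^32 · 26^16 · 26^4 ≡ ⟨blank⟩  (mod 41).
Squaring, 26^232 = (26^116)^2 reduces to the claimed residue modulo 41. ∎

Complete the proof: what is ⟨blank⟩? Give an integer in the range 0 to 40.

Multiply the listed residues: 10 · 16 · 37 · 31 = 160 → 5920 → 183520.
Reducing modulo 41: 183520 = 4476·41 + 4, so 26^116 ≡ 4.

4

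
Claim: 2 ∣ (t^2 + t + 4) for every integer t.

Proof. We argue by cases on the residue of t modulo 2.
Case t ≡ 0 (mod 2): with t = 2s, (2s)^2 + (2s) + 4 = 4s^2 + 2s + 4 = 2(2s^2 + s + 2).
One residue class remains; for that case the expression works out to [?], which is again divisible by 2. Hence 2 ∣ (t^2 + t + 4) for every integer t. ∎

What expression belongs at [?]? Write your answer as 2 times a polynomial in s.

2(2s^2 + 3s + 3)

The residues treated are {0}, so the missing case is t ≡ 1 (mod 2); write t = 2s+1.
Then (2s+1)^2 + (2s+1) + 4 = 4s^2 + 6s + 6 = 2(2s^2 + 3s + 3).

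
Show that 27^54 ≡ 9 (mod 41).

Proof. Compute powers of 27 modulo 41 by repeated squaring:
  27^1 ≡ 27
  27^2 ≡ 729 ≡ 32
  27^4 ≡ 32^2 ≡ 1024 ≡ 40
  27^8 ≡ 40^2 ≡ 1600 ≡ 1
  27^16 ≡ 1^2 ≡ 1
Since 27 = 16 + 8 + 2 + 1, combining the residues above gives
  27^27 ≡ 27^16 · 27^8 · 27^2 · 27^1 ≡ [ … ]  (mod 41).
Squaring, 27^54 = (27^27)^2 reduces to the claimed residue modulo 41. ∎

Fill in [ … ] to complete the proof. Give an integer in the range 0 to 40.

Multiply the listed residues: 1 · 1 · 32 · 27 = 1 → 32 → 864.
Reducing modulo 41: 864 = 21·41 + 3, so 27^27 ≡ 3.

3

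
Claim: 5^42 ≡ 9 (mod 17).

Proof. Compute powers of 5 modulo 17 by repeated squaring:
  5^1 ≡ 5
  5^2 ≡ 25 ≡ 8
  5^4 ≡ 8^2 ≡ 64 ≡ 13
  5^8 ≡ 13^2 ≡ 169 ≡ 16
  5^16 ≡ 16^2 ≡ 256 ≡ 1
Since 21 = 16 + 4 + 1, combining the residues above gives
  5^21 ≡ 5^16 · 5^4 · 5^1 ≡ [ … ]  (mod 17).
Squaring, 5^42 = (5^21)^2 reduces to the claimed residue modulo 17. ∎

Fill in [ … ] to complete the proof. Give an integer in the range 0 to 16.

5^16 · 5^4 · 5^1 ≡ 1 · 13 · 5 = 65.
65 mod 17 = 14, so 5^21 ≡ 14 (mod 17).

14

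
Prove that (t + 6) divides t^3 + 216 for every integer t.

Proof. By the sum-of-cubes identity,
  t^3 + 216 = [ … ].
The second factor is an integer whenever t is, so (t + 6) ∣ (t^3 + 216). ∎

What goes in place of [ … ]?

(t + 6)(t^2 - 6t + 36)

a^3 + b^3 = (a + b)(a^2 - ab + b^2). With a = t, b = 6:
t^3 + 216 = (t + 6)(t^2 - 6t + 36).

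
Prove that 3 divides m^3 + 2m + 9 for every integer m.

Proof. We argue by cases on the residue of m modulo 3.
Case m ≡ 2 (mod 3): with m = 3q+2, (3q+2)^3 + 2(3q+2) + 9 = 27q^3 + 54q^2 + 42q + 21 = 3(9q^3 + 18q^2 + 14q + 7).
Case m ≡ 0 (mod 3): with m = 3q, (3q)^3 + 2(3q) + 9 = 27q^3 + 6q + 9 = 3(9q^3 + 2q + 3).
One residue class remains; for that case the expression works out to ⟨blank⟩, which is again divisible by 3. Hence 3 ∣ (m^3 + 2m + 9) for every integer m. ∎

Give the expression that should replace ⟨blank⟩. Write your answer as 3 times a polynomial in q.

The residues treated are {2, 0}, so the missing case is m ≡ 1 (mod 3); write m = 3q+1.
Then (3q+1)^3 + 2(3q+1) + 9 = 27q^3 + 27q^2 + 15q + 12 = 3(9q^3 + 9q^2 + 5q + 4).

3(9q^3 + 9q^2 + 5q + 4)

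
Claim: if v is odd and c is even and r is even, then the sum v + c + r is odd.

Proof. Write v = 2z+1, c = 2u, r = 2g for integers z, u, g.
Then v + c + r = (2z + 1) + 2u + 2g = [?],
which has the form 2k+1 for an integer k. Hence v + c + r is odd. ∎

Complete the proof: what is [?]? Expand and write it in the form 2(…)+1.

(2z + 1) + 2u + 2g = 2g + 2u + 2z + 1
= 2(g + u + z) + 1.
Since g + u + z is an integer, the sum is of the form 2k+1 for an integer k.

2(g + u + z) + 1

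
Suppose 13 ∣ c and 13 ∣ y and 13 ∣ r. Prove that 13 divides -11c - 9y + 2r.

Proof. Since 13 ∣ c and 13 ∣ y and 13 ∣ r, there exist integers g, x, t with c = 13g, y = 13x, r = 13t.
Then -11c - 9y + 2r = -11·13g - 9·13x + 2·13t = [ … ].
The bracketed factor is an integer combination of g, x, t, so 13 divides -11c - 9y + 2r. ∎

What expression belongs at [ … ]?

13(-11g + 2t - 9x)

Pull the common 13 out of every term: -11·13g - 9·13x + 2·13t = 13(-11g + 2t - 9x).
-11g + 2t - 9x is an integer, which exhibits the divisibility.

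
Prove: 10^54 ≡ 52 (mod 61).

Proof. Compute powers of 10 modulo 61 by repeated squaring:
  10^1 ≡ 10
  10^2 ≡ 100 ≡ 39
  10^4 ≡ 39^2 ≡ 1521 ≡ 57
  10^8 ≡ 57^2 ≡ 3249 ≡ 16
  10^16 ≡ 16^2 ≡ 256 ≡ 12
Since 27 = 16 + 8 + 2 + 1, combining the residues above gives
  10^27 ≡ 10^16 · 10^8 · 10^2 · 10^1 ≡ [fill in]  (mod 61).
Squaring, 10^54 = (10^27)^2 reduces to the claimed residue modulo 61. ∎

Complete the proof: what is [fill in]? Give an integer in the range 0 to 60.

10^16 · 10^8 · 10^2 · 10^1 ≡ 12 · 16 · 39 · 10 = 74880.
74880 mod 61 = 33, so 10^27 ≡ 33 (mod 61).

33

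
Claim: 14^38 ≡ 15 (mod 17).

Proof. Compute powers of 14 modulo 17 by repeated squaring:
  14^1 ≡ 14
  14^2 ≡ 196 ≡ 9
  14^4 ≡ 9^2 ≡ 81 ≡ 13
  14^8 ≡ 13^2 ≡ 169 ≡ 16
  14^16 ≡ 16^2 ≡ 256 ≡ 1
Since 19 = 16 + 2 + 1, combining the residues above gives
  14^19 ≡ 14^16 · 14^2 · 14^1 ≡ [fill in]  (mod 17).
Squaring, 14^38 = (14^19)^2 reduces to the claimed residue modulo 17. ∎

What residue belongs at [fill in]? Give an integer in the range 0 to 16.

Multiply the listed residues: 1 · 9 · 14 = 9 → 126.
Reducing modulo 17: 126 = 7·17 + 7, so 14^19 ≡ 7.

7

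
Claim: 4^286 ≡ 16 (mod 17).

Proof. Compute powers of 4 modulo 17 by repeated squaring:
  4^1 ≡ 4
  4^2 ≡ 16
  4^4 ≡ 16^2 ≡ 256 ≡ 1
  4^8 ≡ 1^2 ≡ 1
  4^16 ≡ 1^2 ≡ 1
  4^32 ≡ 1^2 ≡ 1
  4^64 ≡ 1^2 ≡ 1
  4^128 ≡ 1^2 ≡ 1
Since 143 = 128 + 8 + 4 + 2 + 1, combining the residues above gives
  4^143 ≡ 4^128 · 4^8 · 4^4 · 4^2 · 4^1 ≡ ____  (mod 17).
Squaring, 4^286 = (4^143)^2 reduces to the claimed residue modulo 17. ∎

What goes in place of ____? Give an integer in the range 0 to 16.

4^128 · 4^8 · 4^4 · 4^2 · 4^1 ≡ 1 · 1 · 1 · 16 · 4 = 64.
64 mod 17 = 13, so 4^143 ≡ 13 (mod 17).

13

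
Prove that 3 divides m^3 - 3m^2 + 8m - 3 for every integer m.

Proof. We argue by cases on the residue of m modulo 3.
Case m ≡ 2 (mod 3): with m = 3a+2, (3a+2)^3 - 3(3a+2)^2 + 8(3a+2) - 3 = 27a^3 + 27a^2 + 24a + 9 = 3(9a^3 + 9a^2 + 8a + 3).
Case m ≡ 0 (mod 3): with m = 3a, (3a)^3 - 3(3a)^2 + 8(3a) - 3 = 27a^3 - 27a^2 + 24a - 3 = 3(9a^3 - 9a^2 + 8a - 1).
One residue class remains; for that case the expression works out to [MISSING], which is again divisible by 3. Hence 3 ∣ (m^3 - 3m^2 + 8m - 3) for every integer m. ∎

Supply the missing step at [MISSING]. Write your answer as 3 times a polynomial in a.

3(9a^3 + 5a + 1)

The residues treated are {2, 0}, so the missing case is m ≡ 1 (mod 3); write m = 3a+1.
Then (3a+1)^3 - 3(3a+1)^2 + 8(3a+1) - 3 = 27a^3 + 15a + 3 = 3(9a^3 + 5a + 1).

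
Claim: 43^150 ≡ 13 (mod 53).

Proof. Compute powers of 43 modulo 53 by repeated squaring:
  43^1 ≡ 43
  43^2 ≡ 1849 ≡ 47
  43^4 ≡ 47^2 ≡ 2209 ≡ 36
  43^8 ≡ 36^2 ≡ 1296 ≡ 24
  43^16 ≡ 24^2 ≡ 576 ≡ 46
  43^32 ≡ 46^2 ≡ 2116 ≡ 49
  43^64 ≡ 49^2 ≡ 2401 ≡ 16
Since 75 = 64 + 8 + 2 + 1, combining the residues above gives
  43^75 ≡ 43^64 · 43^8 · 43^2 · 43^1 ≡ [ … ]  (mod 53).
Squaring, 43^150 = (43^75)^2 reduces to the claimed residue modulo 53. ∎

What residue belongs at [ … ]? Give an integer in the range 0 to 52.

43^64 · 43^8 · 43^2 · 43^1 ≡ 16 · 24 · 47 · 43 = 776064.
776064 mod 53 = 38, so 43^75 ≡ 38 (mod 53).

38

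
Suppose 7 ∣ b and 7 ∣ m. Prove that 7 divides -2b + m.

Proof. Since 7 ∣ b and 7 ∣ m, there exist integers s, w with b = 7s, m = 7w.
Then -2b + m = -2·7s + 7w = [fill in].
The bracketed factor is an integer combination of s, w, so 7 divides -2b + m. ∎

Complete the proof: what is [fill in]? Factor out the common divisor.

7(-2s + w)

Each term has a factor of 7: -2·7s + 7w = 7·(-2s + w).
Since -2s + w is an integer, 7 ∣ (-2b + m).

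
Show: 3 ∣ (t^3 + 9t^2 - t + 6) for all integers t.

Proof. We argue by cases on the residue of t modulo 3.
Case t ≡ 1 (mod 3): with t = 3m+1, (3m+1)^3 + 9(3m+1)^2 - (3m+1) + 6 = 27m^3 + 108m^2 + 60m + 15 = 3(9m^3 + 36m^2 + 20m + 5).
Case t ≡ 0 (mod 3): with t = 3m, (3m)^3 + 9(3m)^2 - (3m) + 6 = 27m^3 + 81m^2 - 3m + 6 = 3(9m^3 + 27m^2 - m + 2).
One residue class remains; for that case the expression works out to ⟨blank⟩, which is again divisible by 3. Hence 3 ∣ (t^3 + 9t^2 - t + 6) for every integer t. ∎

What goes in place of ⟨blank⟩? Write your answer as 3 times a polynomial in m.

The residues treated are {1, 0}, so the missing case is t ≡ 2 (mod 3); write t = 3m+2.
Then (3m+2)^3 + 9(3m+2)^2 - (3m+2) + 6 = 27m^3 + 135m^2 + 141m + 48 = 3(9m^3 + 45m^2 + 47m + 16).

3(9m^3 + 45m^2 + 47m + 16)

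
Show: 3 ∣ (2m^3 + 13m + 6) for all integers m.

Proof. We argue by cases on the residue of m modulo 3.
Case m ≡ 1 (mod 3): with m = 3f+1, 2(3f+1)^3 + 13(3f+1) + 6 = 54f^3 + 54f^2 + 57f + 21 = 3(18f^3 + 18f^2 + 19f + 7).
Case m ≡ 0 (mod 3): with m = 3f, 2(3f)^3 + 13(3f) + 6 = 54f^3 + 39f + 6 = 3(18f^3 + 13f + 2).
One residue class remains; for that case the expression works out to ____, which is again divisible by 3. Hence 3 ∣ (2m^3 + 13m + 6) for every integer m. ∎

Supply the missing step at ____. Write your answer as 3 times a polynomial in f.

The residues treated are {1, 0}, so the missing case is m ≡ 2 (mod 3); write m = 3f+2.
Then 2(3f+2)^3 + 13(3f+2) + 6 = 54f^3 + 108f^2 + 111f + 48 = 3(18f^3 + 36f^2 + 37f + 16).

3(18f^3 + 36f^2 + 37f + 16)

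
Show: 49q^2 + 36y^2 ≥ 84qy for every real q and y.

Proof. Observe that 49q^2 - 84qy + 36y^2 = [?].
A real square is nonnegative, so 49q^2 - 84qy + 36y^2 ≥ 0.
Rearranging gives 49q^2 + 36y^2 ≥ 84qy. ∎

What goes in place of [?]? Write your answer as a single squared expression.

49q^2 - 84qy + 36y^2 is a perfect-square trinomial: the outer terms are (7q)^2 and (6y)^2, and the cross term is -2·7q·6y.
So 49q^2 - 84qy + 36y^2 = (7q - 6y)^2 ≥ 0.

(7q - 6y)^2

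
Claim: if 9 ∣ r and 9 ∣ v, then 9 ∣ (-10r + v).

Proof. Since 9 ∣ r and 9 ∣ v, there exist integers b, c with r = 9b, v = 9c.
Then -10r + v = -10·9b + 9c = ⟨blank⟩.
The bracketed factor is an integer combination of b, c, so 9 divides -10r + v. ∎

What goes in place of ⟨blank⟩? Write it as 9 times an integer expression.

Each term has a factor of 9: -10·9b + 9c = 9·(-10b + c).
Since -10b + c is an integer, 9 ∣ (-10r + v).

9(-10b + c)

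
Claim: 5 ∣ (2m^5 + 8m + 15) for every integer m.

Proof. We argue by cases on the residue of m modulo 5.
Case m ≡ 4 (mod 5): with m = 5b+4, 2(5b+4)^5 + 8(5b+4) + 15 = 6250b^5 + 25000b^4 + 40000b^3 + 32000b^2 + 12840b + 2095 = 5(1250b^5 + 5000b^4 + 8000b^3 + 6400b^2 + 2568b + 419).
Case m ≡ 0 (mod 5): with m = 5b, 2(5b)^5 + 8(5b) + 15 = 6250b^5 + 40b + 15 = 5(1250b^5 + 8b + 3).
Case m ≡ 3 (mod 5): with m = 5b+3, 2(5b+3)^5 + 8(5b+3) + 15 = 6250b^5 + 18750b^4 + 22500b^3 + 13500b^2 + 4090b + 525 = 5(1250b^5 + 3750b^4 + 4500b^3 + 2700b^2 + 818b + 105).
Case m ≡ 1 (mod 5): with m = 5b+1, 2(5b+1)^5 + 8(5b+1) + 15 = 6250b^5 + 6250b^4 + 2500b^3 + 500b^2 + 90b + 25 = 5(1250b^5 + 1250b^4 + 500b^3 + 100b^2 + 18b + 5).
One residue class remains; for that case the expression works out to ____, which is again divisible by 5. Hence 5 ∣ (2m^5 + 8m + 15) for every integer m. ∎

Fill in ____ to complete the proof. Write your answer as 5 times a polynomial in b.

5(1250b^5 + 2500b^4 + 2000b^3 + 800b^2 + 168b + 19)

The residues treated are {4, 0, 3, 1}, so the missing case is m ≡ 2 (mod 5); write m = 5b+2.
Then 2(5b+2)^5 + 8(5b+2) + 15 = 6250b^5 + 12500b^4 + 10000b^3 + 4000b^2 + 840b + 95 = 5(1250b^5 + 2500b^4 + 2000b^3 + 800b^2 + 168b + 19).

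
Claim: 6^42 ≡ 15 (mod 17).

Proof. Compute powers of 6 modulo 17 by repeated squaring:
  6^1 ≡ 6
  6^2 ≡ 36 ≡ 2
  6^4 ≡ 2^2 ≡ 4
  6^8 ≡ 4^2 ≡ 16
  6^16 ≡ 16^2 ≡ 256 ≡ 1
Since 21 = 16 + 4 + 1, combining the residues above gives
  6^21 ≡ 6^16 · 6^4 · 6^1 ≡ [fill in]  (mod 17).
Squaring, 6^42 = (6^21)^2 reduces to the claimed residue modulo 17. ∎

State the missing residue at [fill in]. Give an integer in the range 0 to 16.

7

6^16 · 6^4 · 6^1 ≡ 1 · 4 · 6 = 24.
24 mod 17 = 7, so 6^21 ≡ 7 (mod 17).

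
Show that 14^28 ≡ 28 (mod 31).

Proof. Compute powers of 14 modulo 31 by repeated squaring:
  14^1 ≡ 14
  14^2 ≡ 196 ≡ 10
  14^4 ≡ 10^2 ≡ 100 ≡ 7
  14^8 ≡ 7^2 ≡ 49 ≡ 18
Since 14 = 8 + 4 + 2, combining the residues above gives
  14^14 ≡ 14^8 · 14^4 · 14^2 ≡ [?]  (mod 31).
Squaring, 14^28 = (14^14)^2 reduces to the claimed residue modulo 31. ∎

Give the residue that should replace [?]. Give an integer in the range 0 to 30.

20

14^8 · 14^4 · 14^2 ≡ 18 · 7 · 10 = 1260.
1260 mod 31 = 20, so 14^14 ≡ 20 (mod 31).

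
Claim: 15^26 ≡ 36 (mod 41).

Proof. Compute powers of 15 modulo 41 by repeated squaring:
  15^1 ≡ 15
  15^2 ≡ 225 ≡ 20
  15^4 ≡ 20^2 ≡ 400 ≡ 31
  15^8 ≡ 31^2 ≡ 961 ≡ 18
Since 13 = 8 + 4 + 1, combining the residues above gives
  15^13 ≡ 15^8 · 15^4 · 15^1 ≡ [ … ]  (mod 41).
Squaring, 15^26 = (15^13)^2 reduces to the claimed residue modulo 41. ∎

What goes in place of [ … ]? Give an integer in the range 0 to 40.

6

Multiply the listed residues: 18 · 31 · 15 = 558 → 8370.
Reducing modulo 41: 8370 = 204·41 + 6, so 15^13 ≡ 6.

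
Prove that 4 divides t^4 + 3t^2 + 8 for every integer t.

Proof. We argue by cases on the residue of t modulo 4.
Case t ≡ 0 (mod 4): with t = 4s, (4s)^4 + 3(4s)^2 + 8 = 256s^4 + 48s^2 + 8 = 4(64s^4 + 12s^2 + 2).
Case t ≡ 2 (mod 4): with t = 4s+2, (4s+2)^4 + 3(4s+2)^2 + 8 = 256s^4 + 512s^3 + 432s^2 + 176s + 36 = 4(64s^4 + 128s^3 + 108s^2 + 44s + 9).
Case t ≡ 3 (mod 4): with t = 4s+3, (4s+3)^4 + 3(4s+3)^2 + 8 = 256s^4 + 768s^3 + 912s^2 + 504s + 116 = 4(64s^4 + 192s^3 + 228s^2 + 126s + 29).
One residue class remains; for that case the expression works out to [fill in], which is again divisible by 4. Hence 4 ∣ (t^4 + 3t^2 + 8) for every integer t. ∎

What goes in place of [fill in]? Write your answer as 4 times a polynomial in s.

The residues treated are {0, 2, 3}, so the missing case is t ≡ 1 (mod 4); write t = 4s+1.
Then (4s+1)^4 + 3(4s+1)^2 + 8 = 256s^4 + 256s^3 + 144s^2 + 40s + 12 = 4(64s^4 + 64s^3 + 36s^2 + 10s + 3).

4(64s^4 + 64s^3 + 36s^2 + 10s + 3)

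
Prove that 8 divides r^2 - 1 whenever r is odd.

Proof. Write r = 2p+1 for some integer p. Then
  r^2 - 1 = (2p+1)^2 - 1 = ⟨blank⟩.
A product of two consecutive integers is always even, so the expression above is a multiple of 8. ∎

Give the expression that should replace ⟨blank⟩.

(2p+1)^2 - 1 = 4p^2 + 4p + 1 - 1 = 4p^2 + 4p = 4p(p+1).
Since p and p+1 are consecutive, p(p+1) is even, and 4·(even) is a multiple of 8.

4p(p + 1)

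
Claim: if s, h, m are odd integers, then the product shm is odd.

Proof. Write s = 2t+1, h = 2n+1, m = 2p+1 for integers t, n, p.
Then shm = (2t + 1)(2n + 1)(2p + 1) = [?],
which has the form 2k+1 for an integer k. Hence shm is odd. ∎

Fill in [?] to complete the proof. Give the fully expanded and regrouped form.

Expanding: (2t + 1)(2n + 1)(2p + 1) = 8npt + 4np + 4nt + 2n + 4pt + 2p + 2t + 1.
Every term except the constant is even, so this is 2(4npt + 2np + 2nt + n + 2pt + p + t) + 1,
and 4npt + 2np + 2nt + n + 2pt + p + t ∈ ℤ gives the required form.

2(4npt + 2np + 2nt + n + 2pt + p + t) + 1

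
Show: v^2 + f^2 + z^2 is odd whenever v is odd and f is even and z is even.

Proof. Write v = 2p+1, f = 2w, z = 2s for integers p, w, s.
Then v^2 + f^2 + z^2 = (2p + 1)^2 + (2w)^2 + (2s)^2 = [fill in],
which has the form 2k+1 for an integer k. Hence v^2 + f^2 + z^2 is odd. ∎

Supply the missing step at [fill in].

(2p + 1)^2 + (2w)^2 + (2s)^2 = 4p^2 + 4p + 4s^2 + 4w^2 + 1
= 2(2p^2 + 2p + 2s^2 + 2w^2) + 1.
Since 2p^2 + 2p + 2s^2 + 2w^2 is an integer, the sum of squares is of the form 2k+1 for an integer k.

2(2p^2 + 2p + 2s^2 + 2w^2) + 1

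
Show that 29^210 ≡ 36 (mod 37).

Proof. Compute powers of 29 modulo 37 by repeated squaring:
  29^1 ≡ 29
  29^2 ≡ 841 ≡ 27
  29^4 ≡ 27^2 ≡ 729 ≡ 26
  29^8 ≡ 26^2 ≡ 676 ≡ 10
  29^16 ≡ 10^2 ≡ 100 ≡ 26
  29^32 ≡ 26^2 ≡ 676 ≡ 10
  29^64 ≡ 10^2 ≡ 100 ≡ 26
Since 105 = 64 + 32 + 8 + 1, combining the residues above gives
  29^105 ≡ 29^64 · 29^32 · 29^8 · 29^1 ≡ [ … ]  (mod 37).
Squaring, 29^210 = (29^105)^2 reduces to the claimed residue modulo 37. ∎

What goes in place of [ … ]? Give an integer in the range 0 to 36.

29^64 · 29^32 · 29^8 · 29^1 ≡ 26 · 10 · 10 · 29 = 75400.
75400 mod 37 = 31, so 29^105 ≡ 31 (mod 37).

31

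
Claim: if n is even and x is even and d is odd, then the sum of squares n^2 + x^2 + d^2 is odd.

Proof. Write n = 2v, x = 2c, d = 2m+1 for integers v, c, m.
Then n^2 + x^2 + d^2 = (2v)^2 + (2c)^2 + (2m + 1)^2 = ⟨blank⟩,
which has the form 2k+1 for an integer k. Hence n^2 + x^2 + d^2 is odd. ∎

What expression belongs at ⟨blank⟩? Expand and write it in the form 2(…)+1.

(2v)^2 + (2c)^2 + (2m + 1)^2 = 4c^2 + 4m^2 + 4m + 4v^2 + 1
= 2(2c^2 + 2m^2 + 2m + 2v^2) + 1.
Since 2c^2 + 2m^2 + 2m + 2v^2 is an integer, the sum of squares is of the form 2k+1 for an integer k.

2(2c^2 + 2m^2 + 2m + 2v^2) + 1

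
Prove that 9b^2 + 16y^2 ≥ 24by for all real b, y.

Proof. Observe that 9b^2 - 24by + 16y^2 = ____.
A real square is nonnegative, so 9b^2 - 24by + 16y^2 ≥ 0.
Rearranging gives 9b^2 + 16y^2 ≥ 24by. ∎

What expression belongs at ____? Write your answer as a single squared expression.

(3b - 4y)^2

9b^2 - 24by + 16y^2 is a perfect-square trinomial: the outer terms are (3b)^2 and (4y)^2, and the cross term is -2·3b·4y.
So 9b^2 - 24by + 16y^2 = (3b - 4y)^2 ≥ 0.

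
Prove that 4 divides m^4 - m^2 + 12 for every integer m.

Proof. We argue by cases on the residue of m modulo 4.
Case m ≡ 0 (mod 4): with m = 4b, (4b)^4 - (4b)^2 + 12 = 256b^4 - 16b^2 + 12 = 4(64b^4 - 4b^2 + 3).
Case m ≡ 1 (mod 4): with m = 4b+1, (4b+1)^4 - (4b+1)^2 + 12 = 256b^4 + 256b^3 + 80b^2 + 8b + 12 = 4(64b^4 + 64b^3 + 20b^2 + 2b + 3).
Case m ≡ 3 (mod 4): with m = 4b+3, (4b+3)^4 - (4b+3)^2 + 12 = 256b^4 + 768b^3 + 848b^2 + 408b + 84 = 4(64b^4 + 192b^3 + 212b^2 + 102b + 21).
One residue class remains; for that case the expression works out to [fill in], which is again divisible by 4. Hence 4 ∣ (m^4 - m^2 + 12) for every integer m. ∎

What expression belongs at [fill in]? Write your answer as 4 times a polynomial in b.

4(64b^4 + 128b^3 + 92b^2 + 28b + 6)

The residues treated are {0, 1, 3}, so the missing case is m ≡ 2 (mod 4); write m = 4b+2.
Then (4b+2)^4 - (4b+2)^2 + 12 = 256b^4 + 512b^3 + 368b^2 + 112b + 24 = 4(64b^4 + 128b^3 + 92b^2 + 28b + 6).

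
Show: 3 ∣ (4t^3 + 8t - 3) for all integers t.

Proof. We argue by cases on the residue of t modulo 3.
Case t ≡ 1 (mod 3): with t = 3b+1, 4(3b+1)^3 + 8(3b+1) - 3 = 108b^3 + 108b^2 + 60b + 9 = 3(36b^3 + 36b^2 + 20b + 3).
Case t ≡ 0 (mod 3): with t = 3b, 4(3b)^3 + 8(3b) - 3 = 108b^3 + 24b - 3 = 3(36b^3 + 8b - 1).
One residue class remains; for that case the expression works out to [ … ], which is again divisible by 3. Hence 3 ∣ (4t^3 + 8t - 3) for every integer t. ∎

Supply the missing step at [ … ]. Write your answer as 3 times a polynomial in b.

The residues treated are {1, 0}, so the missing case is t ≡ 2 (mod 3); write t = 3b+2.
Then 4(3b+2)^3 + 8(3b+2) - 3 = 108b^3 + 216b^2 + 168b + 45 = 3(36b^3 + 72b^2 + 56b + 15).

3(36b^3 + 72b^2 + 56b + 15)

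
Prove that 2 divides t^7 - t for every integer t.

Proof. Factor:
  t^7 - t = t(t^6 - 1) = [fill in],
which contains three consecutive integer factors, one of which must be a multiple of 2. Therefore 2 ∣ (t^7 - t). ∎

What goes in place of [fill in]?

(t - 1)t(t + 1)(t^4 + t^2 + 1)

t^6 - 1 = (t^2 - 1)(t^4 + t^2 + 1), and t^2 - 1 = (t-1)(t+1).
So t(t^6 - 1) = (t - 1)t(t + 1)(t^4 + t^2 + 1).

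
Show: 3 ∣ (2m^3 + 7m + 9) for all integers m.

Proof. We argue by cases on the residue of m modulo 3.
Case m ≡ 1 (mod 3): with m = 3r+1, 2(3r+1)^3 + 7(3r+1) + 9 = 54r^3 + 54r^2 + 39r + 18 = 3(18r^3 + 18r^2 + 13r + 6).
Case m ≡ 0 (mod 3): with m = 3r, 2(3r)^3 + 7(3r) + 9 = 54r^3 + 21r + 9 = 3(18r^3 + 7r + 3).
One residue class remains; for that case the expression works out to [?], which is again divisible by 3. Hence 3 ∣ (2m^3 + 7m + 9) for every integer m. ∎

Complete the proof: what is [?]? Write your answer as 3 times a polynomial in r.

The residues treated are {1, 0}, so the missing case is m ≡ 2 (mod 3); write m = 3r+2.
Then 2(3r+2)^3 + 7(3r+2) + 9 = 54r^3 + 108r^2 + 93r + 39 = 3(18r^3 + 36r^2 + 31r + 13).

3(18r^3 + 36r^2 + 31r + 13)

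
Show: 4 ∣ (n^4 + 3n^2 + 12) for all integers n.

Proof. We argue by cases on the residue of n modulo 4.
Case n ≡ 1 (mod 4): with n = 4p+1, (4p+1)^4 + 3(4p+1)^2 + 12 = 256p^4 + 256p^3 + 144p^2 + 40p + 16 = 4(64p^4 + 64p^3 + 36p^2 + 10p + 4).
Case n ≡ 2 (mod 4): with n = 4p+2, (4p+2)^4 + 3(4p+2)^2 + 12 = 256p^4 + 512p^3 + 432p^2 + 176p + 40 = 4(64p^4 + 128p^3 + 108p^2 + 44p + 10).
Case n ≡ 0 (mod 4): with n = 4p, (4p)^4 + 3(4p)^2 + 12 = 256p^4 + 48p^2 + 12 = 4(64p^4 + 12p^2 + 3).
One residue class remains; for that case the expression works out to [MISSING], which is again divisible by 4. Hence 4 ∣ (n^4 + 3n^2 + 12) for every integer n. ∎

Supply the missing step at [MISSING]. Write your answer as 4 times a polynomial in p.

Only n ≡ 3 (mod 4) is unaccounted for. Put n = 4p+3:
(4p+3)^4 + 3(4p+3)^2 + 12 expands to 256p^4 + 768p^3 + 912p^2 + 504p + 120,
and factoring out 4 leaves 4(64p^4 + 192p^3 + 228p^2 + 126p + 30).

4(64p^4 + 192p^3 + 228p^2 + 126p + 30)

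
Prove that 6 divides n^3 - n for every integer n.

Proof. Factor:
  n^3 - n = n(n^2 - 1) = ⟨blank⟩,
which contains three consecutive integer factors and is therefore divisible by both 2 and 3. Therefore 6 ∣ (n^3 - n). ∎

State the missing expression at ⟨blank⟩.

(n - 1)n(n + 1)

n(n^2 - 1) = n(n - 1)(n + 1) = (n - 1)n(n + 1).
These three factors are consecutive integers, so their product is divisible by 6.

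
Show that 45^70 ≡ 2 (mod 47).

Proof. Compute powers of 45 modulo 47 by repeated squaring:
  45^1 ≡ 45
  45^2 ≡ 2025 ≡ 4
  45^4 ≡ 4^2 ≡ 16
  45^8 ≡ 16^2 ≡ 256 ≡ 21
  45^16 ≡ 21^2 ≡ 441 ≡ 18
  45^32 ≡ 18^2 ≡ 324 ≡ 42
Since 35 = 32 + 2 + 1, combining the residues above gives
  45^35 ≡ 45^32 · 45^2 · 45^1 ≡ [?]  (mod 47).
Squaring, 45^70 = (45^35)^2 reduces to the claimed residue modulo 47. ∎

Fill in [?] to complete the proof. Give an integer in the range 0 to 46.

40

45^32 · 45^2 · 45^1 ≡ 42 · 4 · 45 = 7560.
7560 mod 47 = 40, so 45^35 ≡ 40 (mod 47).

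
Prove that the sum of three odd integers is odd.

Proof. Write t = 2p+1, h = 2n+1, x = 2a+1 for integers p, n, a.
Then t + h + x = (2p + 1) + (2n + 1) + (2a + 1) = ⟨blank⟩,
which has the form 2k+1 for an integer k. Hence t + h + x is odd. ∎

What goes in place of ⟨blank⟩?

2(a + n + p + 1) + 1

Expanding: (2p + 1) + (2n + 1) + (2a + 1) = 2a + 2n + 2p + 3.
Every term except the constant is even, so this is 2(a + n + p + 1) + 1,
and a + n + p + 1 ∈ ℤ gives the required form.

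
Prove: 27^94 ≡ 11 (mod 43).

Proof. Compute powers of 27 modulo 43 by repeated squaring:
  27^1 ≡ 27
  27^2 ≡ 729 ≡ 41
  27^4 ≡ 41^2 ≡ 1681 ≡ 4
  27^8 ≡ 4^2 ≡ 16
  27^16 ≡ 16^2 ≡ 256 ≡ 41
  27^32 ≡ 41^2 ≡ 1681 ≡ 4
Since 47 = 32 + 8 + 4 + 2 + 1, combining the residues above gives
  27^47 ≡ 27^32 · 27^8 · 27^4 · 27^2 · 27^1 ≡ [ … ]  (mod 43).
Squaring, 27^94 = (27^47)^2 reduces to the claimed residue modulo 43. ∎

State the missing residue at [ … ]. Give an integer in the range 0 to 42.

27^32 · 27^8 · 27^4 · 27^2 · 27^1 ≡ 4 · 16 · 4 · 41 · 27 = 283392.
283392 mod 43 = 22, so 27^47 ≡ 22 (mod 43).

22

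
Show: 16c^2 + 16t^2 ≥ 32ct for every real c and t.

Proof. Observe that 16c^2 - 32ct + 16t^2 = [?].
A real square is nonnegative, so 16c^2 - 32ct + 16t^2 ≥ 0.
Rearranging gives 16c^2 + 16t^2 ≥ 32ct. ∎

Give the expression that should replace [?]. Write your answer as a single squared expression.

The leading and trailing coefficients are 4^2 and 4^2, and 32 = 2·4·4, so the trinomial is (4c - 4t)^2.
Hence 16c^2 - 32ct + 16t^2 ≥ 0.

(4c - 4t)^2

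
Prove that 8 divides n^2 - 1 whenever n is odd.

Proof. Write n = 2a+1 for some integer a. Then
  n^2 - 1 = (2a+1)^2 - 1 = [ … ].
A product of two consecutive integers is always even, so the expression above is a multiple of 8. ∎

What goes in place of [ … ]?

(2a+1)^2 - 1 = 4a^2 + 4a + 1 - 1 = 4a^2 + 4a = 4a(a+1).
Since a and a+1 are consecutive, a(a+1) is even, and 4·(even) is a multiple of 8.

4a(a + 1)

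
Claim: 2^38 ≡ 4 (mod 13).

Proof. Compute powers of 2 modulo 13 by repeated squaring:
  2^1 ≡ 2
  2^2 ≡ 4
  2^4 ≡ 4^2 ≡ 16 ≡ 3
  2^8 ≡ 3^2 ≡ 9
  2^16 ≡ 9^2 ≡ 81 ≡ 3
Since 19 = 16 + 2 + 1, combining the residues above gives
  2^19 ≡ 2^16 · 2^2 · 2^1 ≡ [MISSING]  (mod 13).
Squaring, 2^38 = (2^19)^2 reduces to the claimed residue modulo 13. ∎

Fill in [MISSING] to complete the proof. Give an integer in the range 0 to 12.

11

2^16 · 2^2 · 2^1 ≡ 3 · 4 · 2 = 24.
24 mod 13 = 11, so 2^19 ≡ 11 (mod 13).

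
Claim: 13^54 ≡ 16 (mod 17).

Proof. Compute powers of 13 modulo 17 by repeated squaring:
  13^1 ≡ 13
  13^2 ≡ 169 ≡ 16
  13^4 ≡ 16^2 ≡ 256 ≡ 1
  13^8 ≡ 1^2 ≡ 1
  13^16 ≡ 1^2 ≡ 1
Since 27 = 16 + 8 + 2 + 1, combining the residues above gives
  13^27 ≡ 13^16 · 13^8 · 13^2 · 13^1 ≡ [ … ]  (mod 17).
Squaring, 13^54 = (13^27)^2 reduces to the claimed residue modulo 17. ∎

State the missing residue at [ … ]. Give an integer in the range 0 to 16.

13^16 · 13^8 · 13^2 · 13^1 ≡ 1 · 1 · 16 · 13 = 208.
208 mod 17 = 4, so 13^27 ≡ 4 (mod 17).

4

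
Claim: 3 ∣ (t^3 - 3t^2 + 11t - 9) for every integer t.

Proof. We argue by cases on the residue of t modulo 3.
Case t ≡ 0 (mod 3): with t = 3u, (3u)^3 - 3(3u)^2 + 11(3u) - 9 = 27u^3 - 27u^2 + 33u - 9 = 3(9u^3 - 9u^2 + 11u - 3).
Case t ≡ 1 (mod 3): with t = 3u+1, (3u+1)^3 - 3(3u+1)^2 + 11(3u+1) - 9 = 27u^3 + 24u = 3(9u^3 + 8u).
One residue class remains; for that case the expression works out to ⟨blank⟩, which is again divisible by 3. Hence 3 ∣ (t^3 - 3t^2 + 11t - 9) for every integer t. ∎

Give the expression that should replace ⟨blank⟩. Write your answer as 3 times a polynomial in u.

3(9u^3 + 9u^2 + 11u + 3)

The residues treated are {0, 1}, so the missing case is t ≡ 2 (mod 3); write t = 3u+2.
Then (3u+2)^3 - 3(3u+2)^2 + 11(3u+2) - 9 = 27u^3 + 27u^2 + 33u + 9 = 3(9u^3 + 9u^2 + 11u + 3).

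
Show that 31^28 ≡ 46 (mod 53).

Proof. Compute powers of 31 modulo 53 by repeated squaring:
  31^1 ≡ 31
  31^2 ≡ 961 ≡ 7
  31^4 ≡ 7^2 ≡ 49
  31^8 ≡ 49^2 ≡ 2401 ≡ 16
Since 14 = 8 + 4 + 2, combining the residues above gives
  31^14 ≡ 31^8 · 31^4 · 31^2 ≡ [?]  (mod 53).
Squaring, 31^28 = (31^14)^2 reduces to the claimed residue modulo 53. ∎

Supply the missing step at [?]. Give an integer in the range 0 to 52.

31^8 · 31^4 · 31^2 ≡ 16 · 49 · 7 = 5488.
5488 mod 53 = 29, so 31^14 ≡ 29 (mod 53).

29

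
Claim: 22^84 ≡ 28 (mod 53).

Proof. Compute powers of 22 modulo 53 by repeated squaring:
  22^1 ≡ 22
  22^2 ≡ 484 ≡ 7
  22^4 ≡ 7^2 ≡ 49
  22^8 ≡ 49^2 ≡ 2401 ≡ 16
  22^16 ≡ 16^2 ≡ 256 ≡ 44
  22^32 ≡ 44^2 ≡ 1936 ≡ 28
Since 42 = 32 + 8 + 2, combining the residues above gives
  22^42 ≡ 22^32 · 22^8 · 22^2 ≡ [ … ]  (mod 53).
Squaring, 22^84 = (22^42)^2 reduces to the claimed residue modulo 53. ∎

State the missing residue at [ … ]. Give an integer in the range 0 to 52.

9

Multiply the listed residues: 28 · 16 · 7 = 448 → 3136.
Reducing modulo 53: 3136 = 59·53 + 9, so 22^42 ≡ 9.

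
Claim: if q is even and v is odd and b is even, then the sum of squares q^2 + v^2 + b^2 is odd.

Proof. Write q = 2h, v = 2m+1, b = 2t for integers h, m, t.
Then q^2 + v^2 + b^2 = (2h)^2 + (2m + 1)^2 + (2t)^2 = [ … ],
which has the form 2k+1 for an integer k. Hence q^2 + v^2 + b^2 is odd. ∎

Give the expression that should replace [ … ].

(2h)^2 + (2m + 1)^2 + (2t)^2 = 4h^2 + 4m^2 + 4m + 4t^2 + 1
= 2(2h^2 + 2m^2 + 2m + 2t^2) + 1.
Since 2h^2 + 2m^2 + 2m + 2t^2 is an integer, the sum of squares is of the form 2k+1 for an integer k.

2(2h^2 + 2m^2 + 2m + 2t^2) + 1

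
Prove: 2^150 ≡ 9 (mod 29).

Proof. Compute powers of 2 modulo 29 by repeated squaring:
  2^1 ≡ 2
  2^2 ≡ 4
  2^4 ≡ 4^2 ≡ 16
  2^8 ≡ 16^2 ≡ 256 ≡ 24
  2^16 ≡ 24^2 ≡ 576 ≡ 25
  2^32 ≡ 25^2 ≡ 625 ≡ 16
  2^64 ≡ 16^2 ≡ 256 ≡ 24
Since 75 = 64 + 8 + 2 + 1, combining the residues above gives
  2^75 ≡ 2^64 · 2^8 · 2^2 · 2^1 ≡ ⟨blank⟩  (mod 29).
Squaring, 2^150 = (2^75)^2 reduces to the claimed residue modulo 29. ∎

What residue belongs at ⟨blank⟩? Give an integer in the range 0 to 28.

2^64 · 2^8 · 2^2 · 2^1 ≡ 24 · 24 · 4 · 2 = 4608.
4608 mod 29 = 26, so 2^75 ≡ 26 (mod 29).

26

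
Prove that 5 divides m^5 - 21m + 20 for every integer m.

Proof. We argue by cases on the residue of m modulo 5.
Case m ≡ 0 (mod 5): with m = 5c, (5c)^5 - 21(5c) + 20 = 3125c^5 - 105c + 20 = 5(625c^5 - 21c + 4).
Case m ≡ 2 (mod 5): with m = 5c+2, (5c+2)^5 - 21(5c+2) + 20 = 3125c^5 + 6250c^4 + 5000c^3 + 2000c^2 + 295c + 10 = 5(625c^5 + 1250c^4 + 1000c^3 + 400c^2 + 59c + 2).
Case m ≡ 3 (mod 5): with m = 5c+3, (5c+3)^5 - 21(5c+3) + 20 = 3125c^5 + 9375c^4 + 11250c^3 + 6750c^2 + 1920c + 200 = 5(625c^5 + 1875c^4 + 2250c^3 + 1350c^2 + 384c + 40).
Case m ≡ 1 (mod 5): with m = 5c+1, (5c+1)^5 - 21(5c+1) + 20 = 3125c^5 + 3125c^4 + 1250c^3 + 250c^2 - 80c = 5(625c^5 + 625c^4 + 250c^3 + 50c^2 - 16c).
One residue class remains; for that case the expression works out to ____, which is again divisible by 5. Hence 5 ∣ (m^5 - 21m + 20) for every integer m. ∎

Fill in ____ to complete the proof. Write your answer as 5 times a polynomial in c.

5(625c^5 + 2500c^4 + 4000c^3 + 3200c^2 + 1259c + 192)

Only m ≡ 4 (mod 5) is unaccounted for. Put m = 5c+4:
(5c+4)^5 - 21(5c+4) + 20 expands to 3125c^5 + 12500c^4 + 20000c^3 + 16000c^2 + 6295c + 960,
and factoring out 5 leaves 5(625c^5 + 2500c^4 + 4000c^3 + 3200c^2 + 1259c + 192).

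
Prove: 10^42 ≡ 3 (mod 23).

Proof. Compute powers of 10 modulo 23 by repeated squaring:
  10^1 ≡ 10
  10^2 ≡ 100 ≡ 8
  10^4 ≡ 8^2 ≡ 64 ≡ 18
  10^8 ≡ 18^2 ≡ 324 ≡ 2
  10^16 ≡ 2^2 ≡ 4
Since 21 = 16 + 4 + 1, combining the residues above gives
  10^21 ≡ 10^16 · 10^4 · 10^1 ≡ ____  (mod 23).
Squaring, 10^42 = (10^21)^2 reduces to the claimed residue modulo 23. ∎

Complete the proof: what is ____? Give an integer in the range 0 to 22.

10^16 · 10^4 · 10^1 ≡ 4 · 18 · 10 = 720.
720 mod 23 = 7, so 10^21 ≡ 7 (mod 23).

7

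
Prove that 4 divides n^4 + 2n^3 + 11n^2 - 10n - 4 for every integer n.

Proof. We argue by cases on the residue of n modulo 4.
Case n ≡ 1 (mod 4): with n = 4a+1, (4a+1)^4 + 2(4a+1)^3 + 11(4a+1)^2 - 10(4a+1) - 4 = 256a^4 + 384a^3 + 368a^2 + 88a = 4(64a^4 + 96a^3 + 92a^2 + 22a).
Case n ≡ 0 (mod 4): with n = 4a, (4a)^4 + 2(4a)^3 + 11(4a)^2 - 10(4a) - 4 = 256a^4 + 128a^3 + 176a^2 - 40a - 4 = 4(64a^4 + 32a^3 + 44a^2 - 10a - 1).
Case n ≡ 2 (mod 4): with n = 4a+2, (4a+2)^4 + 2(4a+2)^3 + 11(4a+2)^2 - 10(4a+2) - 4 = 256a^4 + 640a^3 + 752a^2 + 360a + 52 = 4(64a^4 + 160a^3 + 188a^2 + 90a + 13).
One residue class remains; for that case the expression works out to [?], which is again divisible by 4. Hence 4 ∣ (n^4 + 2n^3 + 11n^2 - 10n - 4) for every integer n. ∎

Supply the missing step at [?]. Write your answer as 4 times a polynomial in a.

Only n ≡ 3 (mod 4) is unaccounted for. Put n = 4a+3:
(4a+3)^4 + 2(4a+3)^3 + 11(4a+3)^2 - 10(4a+3) - 4 expands to 256a^4 + 896a^3 + 1328a^2 + 872a + 200,
and factoring out 4 leaves 4(64a^4 + 224a^3 + 332a^2 + 218a + 50).

4(64a^4 + 224a^3 + 332a^2 + 218a + 50)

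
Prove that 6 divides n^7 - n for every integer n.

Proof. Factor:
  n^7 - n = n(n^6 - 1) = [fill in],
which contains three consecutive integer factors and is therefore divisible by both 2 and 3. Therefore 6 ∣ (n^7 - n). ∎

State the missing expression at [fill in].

n^6 - 1 = (n^2 - 1)(n^4 + n^2 + 1), and n^2 - 1 = (n-1)(n+1).
So n(n^6 - 1) = (n - 1)n(n + 1)(n^4 + n^2 + 1).

(n - 1)n(n + 1)(n^4 + n^2 + 1)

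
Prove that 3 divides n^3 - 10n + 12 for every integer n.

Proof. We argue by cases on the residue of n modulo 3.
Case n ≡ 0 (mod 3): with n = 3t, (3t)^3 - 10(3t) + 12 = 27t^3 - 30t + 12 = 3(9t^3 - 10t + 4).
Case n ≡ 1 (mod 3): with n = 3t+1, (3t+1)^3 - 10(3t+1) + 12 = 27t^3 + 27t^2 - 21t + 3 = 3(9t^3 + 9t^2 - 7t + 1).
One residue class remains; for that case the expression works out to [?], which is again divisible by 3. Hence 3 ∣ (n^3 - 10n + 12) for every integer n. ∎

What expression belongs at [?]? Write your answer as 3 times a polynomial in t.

Only n ≡ 2 (mod 3) is unaccounted for. Put n = 3t+2:
(3t+2)^3 - 10(3t+2) + 12 expands to 27t^3 + 54t^2 + 6t,
and factoring out 3 leaves 3(9t^3 + 18t^2 + 2t).

3(9t^3 + 18t^2 + 2t)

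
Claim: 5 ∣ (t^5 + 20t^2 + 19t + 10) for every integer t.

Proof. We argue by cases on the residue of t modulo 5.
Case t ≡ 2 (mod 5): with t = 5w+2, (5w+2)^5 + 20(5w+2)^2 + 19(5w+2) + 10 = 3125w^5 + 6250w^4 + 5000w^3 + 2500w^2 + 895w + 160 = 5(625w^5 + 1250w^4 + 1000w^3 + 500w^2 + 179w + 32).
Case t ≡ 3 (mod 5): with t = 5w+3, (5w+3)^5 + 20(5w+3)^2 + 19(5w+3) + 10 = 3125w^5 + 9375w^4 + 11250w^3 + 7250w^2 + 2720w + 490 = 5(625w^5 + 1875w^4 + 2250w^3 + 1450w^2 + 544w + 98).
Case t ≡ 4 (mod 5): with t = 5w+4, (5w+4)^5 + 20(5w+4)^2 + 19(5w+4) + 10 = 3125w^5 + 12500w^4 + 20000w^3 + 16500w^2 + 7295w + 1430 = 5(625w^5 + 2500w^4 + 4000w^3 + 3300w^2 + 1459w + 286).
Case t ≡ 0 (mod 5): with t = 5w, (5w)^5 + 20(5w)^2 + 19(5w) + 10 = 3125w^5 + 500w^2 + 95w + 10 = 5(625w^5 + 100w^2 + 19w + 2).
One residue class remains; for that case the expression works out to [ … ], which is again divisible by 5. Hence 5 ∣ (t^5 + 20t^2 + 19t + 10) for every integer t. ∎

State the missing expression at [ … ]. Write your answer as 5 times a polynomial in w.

5(625w^5 + 625w^4 + 250w^3 + 150w^2 + 64w + 10)

Only t ≡ 1 (mod 5) is unaccounted for. Put t = 5w+1:
(5w+1)^5 + 20(5w+1)^2 + 19(5w+1) + 10 expands to 3125w^5 + 3125w^4 + 1250w^3 + 750w^2 + 320w + 50,
and factoring out 5 leaves 5(625w^5 + 625w^4 + 250w^3 + 150w^2 + 64w + 10).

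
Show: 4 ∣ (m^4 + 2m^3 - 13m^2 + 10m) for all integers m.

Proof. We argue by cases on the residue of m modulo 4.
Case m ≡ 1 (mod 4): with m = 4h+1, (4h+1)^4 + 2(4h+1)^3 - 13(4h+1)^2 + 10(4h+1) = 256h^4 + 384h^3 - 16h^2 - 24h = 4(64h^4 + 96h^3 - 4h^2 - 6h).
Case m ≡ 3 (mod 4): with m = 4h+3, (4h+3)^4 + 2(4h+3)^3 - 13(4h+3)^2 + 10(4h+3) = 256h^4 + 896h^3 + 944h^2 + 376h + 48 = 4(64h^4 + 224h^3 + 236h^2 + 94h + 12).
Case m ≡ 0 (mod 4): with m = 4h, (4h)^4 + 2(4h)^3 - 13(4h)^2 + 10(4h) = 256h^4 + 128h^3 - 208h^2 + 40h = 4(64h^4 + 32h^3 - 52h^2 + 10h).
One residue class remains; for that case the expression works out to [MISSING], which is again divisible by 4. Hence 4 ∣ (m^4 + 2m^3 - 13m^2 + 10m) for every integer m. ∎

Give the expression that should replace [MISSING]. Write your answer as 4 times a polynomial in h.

4(64h^4 + 160h^3 + 92h^2 + 14h)

The residues treated are {1, 3, 0}, so the missing case is m ≡ 2 (mod 4); write m = 4h+2.
Then (4h+2)^4 + 2(4h+2)^3 - 13(4h+2)^2 + 10(4h+2) = 256h^4 + 640h^3 + 368h^2 + 56h = 4(64h^4 + 160h^3 + 92h^2 + 14h).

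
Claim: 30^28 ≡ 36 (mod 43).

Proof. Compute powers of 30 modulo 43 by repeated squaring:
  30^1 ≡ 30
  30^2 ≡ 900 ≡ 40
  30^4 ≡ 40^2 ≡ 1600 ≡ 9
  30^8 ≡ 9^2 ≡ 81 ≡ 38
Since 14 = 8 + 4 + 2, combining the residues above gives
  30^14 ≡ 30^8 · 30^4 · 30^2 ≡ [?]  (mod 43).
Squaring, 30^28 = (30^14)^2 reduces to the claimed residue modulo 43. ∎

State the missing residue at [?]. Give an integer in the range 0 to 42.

Multiply the listed residues: 38 · 9 · 40 = 342 → 13680.
Reducing modulo 43: 13680 = 318·43 + 6, so 30^14 ≡ 6.

6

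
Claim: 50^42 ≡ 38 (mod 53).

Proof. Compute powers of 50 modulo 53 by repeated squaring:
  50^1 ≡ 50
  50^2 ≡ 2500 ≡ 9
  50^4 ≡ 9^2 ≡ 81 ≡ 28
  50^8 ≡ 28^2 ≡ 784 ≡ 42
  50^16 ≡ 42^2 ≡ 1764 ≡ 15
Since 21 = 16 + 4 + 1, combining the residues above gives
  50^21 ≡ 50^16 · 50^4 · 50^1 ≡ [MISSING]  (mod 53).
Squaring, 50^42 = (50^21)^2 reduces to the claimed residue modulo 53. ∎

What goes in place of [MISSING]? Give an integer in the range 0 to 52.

50^16 · 50^4 · 50^1 ≡ 15 · 28 · 50 = 21000.
21000 mod 53 = 12, so 50^21 ≡ 12 (mod 53).

12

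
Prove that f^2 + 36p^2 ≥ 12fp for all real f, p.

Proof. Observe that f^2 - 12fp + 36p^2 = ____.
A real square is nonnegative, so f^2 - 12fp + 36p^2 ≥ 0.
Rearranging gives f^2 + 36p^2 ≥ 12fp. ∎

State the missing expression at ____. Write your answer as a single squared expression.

f^2 - 12fp + 36p^2 is a perfect-square trinomial: the outer terms are (f)^2 and (6p)^2, and the cross term is -2·f·6p.
So f^2 - 12fp + 36p^2 = (f - 6p)^2 ≥ 0.

(f - 6p)^2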